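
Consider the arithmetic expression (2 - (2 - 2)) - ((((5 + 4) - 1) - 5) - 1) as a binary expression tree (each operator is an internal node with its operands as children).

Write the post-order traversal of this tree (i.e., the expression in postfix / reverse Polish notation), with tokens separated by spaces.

Post-order on an expression tree gives postfix notation: for each operator, emit left operand, right operand, then the operator.

2 2 2 - - 5 4 + 1 - 5 - 1 - -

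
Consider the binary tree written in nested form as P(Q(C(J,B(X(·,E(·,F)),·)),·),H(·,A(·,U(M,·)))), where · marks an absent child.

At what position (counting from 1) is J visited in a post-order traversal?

1

Post-order visits the left subtree, then the right subtree, then the node.
At P: go left to Q.
  At Q: go left to C.
    At C: go left to J.
      J is a leaf — visit J.
    At C: go right to B.
      At B: go left to X.
        At X: no left child.
        At X: go right to E.
          At E: no left child.
          At E: go right to F.
            F is a leaf — visit F.
          Visit E.
        Visit X.
      At B: no right child.
      Visit B.
    Visit C.
  At Q: no right child.
  Visit Q.
At P: go right to H.
  At H: no left child.
  At H: go right to A.
    At A: no left child.
    At A: go right to U.
      At U: go left to M.
        M is a leaf — visit M.
      At U: no right child.
      Visit U.
    Visit A.
  Visit H.
Visit P.
Full post-order sequence: J, F, E, X, B, C, Q, M, U, A, H, P.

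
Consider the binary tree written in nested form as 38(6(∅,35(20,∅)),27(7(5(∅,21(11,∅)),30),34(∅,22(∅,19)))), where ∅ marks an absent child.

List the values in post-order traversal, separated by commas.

Post-order visits the left subtree, then the right subtree, then the node.
At 38: go left to 6.
  At 6: no left child.
  At 6: go right to 35.
    At 35: go left to 20.
      20 is a leaf — visit 20.
    At 35: no right child.
    Visit 35.
  Visit 6.
At 38: go right to 27.
  At 27: go left to 7.
    At 7: go left to 5.
      At 5: no left child.
      At 5: go right to 21.
        At 21: go left to 11.
          11 is a leaf — visit 11.
        At 21: no right child.
        Visit 21.
      Visit 5.
    At 7: go right to 30.
      30 is a leaf — visit 30.
    Visit 7.
  At 27: go right to 34.
    At 34: no left child.
    At 34: go right to 22.
      At 22: no left child.
      At 22: go right to 19.
        19 is a leaf — visit 19.
      Visit 22.
    Visit 34.
  Visit 27.
Visit 38.

20, 35, 6, 11, 21, 5, 30, 7, 19, 22, 34, 27, 38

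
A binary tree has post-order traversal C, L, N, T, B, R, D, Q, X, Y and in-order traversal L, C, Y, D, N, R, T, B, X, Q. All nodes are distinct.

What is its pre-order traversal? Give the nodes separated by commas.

The last element of post-order is the root; it splits in-order into left and right subtrees.
Root Y: left subtree has 2 nodes {L, C}, right has 7 {D, N, R, T, B, X, Q}.
  Root L: left subtree has 0 nodes { }, right has 1 {C}.
  Root X: left subtree has 5 nodes {D, N, R, T, B}, right has 1 {Q}.
    Root D: left subtree has 0 nodes { }, right has 4 {N, R, T, B}.
      Root R: left subtree has 1 node {N}, right has 2 {T, B}.
        Root B: left subtree has 1 node {T}, right has 0 { }.

Y, L, C, X, D, R, N, B, T, Q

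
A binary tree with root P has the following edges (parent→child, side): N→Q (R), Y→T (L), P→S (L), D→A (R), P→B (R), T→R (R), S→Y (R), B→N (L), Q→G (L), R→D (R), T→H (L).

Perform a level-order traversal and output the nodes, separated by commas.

P, S, B, Y, N, T, Q, H, R, G, D, A

Level-order visits nodes level by level from the root, left to right within each level.
Level 0: P
Level 1: S, B
Level 2: Y, N
Level 3: T, Q
Level 4: H, R, G
Level 5: D
Level 6: A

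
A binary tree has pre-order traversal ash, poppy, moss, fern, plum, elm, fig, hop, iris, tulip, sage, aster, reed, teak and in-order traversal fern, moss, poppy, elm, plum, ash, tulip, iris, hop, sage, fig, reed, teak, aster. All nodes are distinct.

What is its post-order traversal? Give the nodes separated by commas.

The first element of pre-order is the root; it splits in-order into left and right subtrees.
Root ash: left subtree has 5 nodes {fern, moss, poppy, elm, plum}, right has 8 {tulip, iris, hop, sage, fig, reed, teak, aster}.
  Root poppy: left subtree has 2 nodes {fern, moss}, right has 2 {elm, plum}.
    Root moss: left subtree has 1 node {fern}, right has 0 { }.
    Root plum: left subtree has 1 node {elm}, right has 0 { }.
  Root fig: left subtree has 4 nodes {tulip, iris, hop, sage}, right has 3 {reed, teak, aster}.
    Root hop: left subtree has 2 nodes {tulip, iris}, right has 1 {sage}.
      Root iris: left subtree has 1 node {tulip}, right has 0 { }.
    Root aster: left subtree has 2 nodes {reed, teak}, right has 0 { }.
      Root reed: left subtree has 0 nodes { }, right has 1 {teak}.

fern, moss, elm, plum, poppy, tulip, iris, sage, hop, teak, reed, aster, fig, ash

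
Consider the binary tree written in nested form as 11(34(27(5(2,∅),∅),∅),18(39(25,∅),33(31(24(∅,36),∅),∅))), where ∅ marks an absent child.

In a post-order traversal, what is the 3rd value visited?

Post-order visits the left subtree, then the right subtree, then the node.
At 11: go left to 34.
  At 34: go left to 27.
    At 27: go left to 5.
      At 5: go left to 2.
        2 is a leaf — visit 2.
      At 5: no right child.
      Visit 5.
    At 27: no right child.
    Visit 27.
  At 34: no right child.
  Visit 34.
At 11: go right to 18.
  At 18: go left to 39.
    At 39: go left to 25.
      25 is a leaf — visit 25.
    At 39: no right child.
    Visit 39.
  At 18: go right to 33.
    At 33: go left to 31.
      At 31: go left to 24.
        At 24: no left child.
        At 24: go right to 36.
          36 is a leaf — visit 36.
        Visit 24.
      At 31: no right child.
      Visit 31.
    At 33: no right child.
    Visit 33.
  Visit 18.
Visit 11.
Full post-order sequence: 2, 5, 27, 34, 25, 39, 36, 24, 31, 33, 18, 11.

27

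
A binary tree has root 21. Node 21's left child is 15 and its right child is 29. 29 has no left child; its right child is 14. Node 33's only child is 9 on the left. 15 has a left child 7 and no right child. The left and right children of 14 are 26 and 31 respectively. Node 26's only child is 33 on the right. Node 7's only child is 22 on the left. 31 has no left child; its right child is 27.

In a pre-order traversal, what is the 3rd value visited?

Pre-order visits the node, then its left subtree, then its right subtree.
Visit 21.
At 21: go left to 15.
  Visit 15.
  At 15: go left to 7.
    Visit 7.
    At 7: go left to 22.
      22 is a leaf — visit 22.
    At 7: no right child.
  At 15: no right child.
At 21: go right to 29.
  Visit 29.
  At 29: no left child.
  At 29: go right to 14.
    Visit 14.
    At 14: go left to 26.
      Visit 26.
      At 26: no left child.
      At 26: go right to 33.
        Visit 33.
        At 33: go left to 9.
          9 is a leaf — visit 9.
        At 33: no right child.
    At 14: go right to 31.
      Visit 31.
      At 31: no left child.
      At 31: go right to 27.
        27 is a leaf — visit 27.
Full pre-order sequence: 21, 15, 7, 22, 29, 14, 26, 33, 9, 31, 27.

7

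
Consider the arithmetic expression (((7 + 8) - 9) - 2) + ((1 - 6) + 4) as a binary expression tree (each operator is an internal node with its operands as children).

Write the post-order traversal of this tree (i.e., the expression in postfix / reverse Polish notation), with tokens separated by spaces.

Post-order on an expression tree gives postfix notation: for each operator, emit left operand, right operand, then the operator.

7 8 + 9 - 2 - 1 6 - 4 + +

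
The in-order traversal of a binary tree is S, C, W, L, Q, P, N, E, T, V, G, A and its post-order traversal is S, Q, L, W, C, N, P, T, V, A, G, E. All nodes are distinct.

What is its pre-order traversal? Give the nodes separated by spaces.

E P C S W L Q N G V T A

The last element of post-order is the root; it splits in-order into left and right subtrees.
Root E: left subtree has 7 nodes {S, C, W, L, Q, P, N}, right has 4 {T, V, G, A}.
  Root P: left subtree has 5 nodes {S, C, W, L, Q}, right has 1 {N}.
    Root C: left subtree has 1 node {S}, right has 3 {W, L, Q}.
      Root W: left subtree has 0 nodes { }, right has 2 {L, Q}.
        Root L: left subtree has 0 nodes { }, right has 1 {Q}.
  Root G: left subtree has 2 nodes {T, V}, right has 1 {A}.
    Root V: left subtree has 1 node {T}, right has 0 { }.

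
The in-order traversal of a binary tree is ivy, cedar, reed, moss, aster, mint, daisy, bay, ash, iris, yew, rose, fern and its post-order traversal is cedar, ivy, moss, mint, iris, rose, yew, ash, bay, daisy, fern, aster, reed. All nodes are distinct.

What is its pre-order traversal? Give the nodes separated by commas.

The last element of post-order is the root; it splits in-order into left and right subtrees.
Root reed: left subtree has 2 nodes {ivy, cedar}, right has 10 {moss, aster, mint, daisy, bay, ash, iris, yew, rose, fern}.
  Root ivy: left subtree has 0 nodes { }, right has 1 {cedar}.
  Root aster: left subtree has 1 node {moss}, right has 8 {mint, daisy, bay, ash, iris, yew, rose, fern}.
    Root fern: left subtree has 7 nodes {mint, daisy, bay, ash, iris, yew, rose}, right has 0 { }.
      Root daisy: left subtree has 1 node {mint}, right has 5 {bay, ash, iris, yew, rose}.
        Root bay: left subtree has 0 nodes { }, right has 4 {ash, iris, yew, rose}.
          Root ash: left subtree has 0 nodes { }, right has 3 {iris, yew, rose}.
            Root yew: left subtree has 1 node {iris}, right has 1 {rose}.

reed, ivy, cedar, aster, moss, fern, daisy, mint, bay, ash, yew, iris, rose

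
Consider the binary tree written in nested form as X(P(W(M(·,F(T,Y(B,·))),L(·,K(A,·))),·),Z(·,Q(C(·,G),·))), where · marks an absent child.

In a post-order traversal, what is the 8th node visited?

Post-order visits the left subtree, then the right subtree, then the node.
At X: go left to P.
  At P: go left to W.
    At W: go left to M.
      At M: no left child.
      At M: go right to F.
        At F: go left to T.
          T is a leaf — visit T.
        At F: go right to Y.
          At Y: go left to B.
            B is a leaf — visit B.
          At Y: no right child.
          Visit Y.
        Visit F.
      Visit M.
    At W: go right to L.
      At L: no left child.
      At L: go right to K.
        At K: go left to A.
          A is a leaf — visit A.
        At K: no right child.
        Visit K.
      Visit L.
    Visit W.
  At P: no right child.
  Visit P.
At X: go right to Z.
  At Z: no left child.
  At Z: go right to Q.
    At Q: go left to C.
      At C: no left child.
      At C: go right to G.
        G is a leaf — visit G.
      Visit C.
    At Q: no right child.
    Visit Q.
  Visit Z.
Visit X.
Full post-order sequence: T, B, Y, F, M, A, K, L, W, P, G, C, Q, Z, X.

L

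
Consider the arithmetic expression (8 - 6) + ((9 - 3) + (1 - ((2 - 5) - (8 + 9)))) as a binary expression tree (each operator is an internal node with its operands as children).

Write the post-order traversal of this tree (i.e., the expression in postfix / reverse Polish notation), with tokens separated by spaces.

Post-order on an expression tree gives postfix notation: for each operator, emit left operand, right operand, then the operator.

8 6 - 9 3 - 1 2 5 - 8 9 + - - + +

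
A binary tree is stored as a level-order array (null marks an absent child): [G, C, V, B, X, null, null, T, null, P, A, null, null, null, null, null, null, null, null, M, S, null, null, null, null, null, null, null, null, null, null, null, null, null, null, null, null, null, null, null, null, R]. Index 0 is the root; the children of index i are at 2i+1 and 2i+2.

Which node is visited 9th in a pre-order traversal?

R

Pre-order visits the node, then its left subtree, then its right subtree.
Visit G.
At G: go left to C.
  Visit C.
  At C: go left to B.
    Visit B.
    At B: go left to T.
      T is a leaf — visit T.
    At B: no right child.
  At C: go right to X.
    Visit X.
    At X: go left to P.
      Visit P.
      At P: go left to M.
        M is a leaf — visit M.
      At P: go right to S.
        Visit S.
        At S: go left to R.
          R is a leaf — visit R.
        At S: no right child.
    At X: go right to A.
      A is a leaf — visit A.
At G: go right to V.
  V is a leaf — visit V.
Full pre-order sequence: G, C, B, T, X, P, M, S, R, A, V.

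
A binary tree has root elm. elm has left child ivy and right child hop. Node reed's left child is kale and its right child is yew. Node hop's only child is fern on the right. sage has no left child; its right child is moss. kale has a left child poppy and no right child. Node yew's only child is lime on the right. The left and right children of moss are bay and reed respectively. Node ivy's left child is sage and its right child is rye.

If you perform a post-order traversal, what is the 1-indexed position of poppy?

Post-order visits the left subtree, then the right subtree, then the node.
At elm: go left to ivy.
  At ivy: go left to sage.
    At sage: no left child.
    At sage: go right to moss.
      At moss: go left to bay.
        bay is a leaf — visit bay.
      At moss: go right to reed.
        At reed: go left to kale.
          At kale: go left to poppy.
            poppy is a leaf — visit poppy.
          At kale: no right child.
          Visit kale.
        At reed: go right to yew.
          At yew: no left child.
          At yew: go right to lime.
            lime is a leaf — visit lime.
          Visit yew.
        Visit reed.
      Visit moss.
    Visit sage.
  At ivy: go right to rye.
    rye is a leaf — visit rye.
  Visit ivy.
At elm: go right to hop.
  At hop: no left child.
  At hop: go right to fern.
    fern is a leaf — visit fern.
  Visit hop.
Visit elm.
Full post-order sequence: bay, poppy, kale, lime, yew, reed, moss, sage, rye, ivy, fern, hop, elm.

2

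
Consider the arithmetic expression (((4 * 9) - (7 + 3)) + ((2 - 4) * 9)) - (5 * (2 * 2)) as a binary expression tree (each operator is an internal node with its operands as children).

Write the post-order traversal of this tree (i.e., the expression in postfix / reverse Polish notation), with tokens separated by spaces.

4 9 * 7 3 + - 2 4 - 9 * + 5 2 2 * * -

Post-order on an expression tree gives postfix notation: for each operator, emit left operand, right operand, then the operator.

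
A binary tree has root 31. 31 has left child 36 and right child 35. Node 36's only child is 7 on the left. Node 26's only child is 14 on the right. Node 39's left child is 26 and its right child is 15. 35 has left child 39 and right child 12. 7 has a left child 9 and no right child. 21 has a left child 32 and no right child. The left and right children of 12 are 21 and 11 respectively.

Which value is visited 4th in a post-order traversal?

Post-order visits the left subtree, then the right subtree, then the node.
At 31: go left to 36.
  At 36: go left to 7.
    At 7: go left to 9.
      9 is a leaf — visit 9.
    At 7: no right child.
    Visit 7.
  At 36: no right child.
  Visit 36.
At 31: go right to 35.
  At 35: go left to 39.
    At 39: go left to 26.
      At 26: no left child.
      At 26: go right to 14.
        14 is a leaf — visit 14.
      Visit 26.
    At 39: go right to 15.
      15 is a leaf — visit 15.
    Visit 39.
  At 35: go right to 12.
    At 12: go left to 21.
      At 21: go left to 32.
        32 is a leaf — visit 32.
      At 21: no right child.
      Visit 21.
    At 12: go right to 11.
      11 is a leaf — visit 11.
    Visit 12.
  Visit 35.
Visit 31.
Full post-order sequence: 9, 7, 36, 14, 26, 15, 39, 32, 21, 11, 12, 35, 31.

14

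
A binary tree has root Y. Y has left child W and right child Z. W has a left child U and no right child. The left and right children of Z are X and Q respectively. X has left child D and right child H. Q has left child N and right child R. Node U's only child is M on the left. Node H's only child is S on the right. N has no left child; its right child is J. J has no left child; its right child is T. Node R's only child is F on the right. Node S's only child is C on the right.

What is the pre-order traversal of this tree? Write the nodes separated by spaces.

Y W U M Z X D H S C Q N J T R F

Pre-order visits the node, then its left subtree, then its right subtree.
Visit Y.
At Y: go left to W.
  Visit W.
  At W: go left to U.
    Visit U.
    At U: go left to M.
      M is a leaf — visit M.
    At U: no right child.
  At W: no right child.
At Y: go right to Z.
  Visit Z.
  At Z: go left to X.
    Visit X.
    At X: go left to D.
      D is a leaf — visit D.
    At X: go right to H.
      Visit H.
      At H: no left child.
      At H: go right to S.
        Visit S.
        At S: no left child.
        At S: go right to C.
          C is a leaf — visit C.
  At Z: go right to Q.
    Visit Q.
    At Q: go left to N.
      Visit N.
      At N: no left child.
      At N: go right to J.
        Visit J.
        At J: no left child.
        At J: go right to T.
          T is a leaf — visit T.
    At Q: go right to R.
      Visit R.
      At R: no left child.
      At R: go right to F.
        F is a leaf — visit F.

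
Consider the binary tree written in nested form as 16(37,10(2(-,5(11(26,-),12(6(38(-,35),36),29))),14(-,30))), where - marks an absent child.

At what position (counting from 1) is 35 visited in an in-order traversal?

8

In-order visits the left subtree, then the node, then the right subtree.
At 16: go left to 37.
  37 is a leaf — visit 37.
Visit 16.
At 16: go right to 10.
  At 10: go left to 2.
    At 2: no left child.
    Visit 2.
    At 2: go right to 5.
      At 5: go left to 11.
        At 11: go left to 26.
          26 is a leaf — visit 26.
        Visit 11.
        At 11: no right child.
      Visit 5.
      At 5: go right to 12.
        At 12: go left to 6.
          At 6: go left to 38.
            At 38: no left child.
            Visit 38.
            At 38: go right to 35.
              35 is a leaf — visit 35.
          Visit 6.
          At 6: go right to 36.
            36 is a leaf — visit 36.
        Visit 12.
        At 12: go right to 29.
          29 is a leaf — visit 29.
  Visit 10.
  At 10: go right to 14.
    At 14: no left child.
    Visit 14.
    At 14: go right to 30.
      30 is a leaf — visit 30.
Full in-order sequence: 37, 16, 2, 26, 11, 5, 38, 35, 6, 36, 12, 29, 10, 14, 30.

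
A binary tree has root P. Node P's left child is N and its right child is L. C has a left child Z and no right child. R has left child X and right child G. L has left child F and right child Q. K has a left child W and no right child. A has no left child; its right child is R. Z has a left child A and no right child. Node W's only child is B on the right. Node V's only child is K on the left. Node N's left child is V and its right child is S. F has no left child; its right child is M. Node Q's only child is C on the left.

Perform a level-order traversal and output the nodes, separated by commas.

P, N, L, V, S, F, Q, K, M, C, W, Z, B, A, R, X, G

Level-order visits nodes level by level from the root, left to right within each level.
Level 0: P
Level 1: N, L
Level 2: V, S, F, Q
Level 3: K, M, C
Level 4: W, Z
Level 5: B, A
Level 6: R
Level 7: X, G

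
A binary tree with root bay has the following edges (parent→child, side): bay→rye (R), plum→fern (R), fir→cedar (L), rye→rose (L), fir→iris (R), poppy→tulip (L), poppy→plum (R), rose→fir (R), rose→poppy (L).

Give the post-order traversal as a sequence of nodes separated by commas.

Post-order visits the left subtree, then the right subtree, then the node.
At bay: no left child.
At bay: go right to rye.
  At rye: go left to rose.
    At rose: go left to poppy.
      At poppy: go left to tulip.
        tulip is a leaf — visit tulip.
      At poppy: go right to plum.
        At plum: no left child.
        At plum: go right to fern.
          fern is a leaf — visit fern.
        Visit plum.
      Visit poppy.
    At rose: go right to fir.
      At fir: go left to cedar.
        cedar is a leaf — visit cedar.
      At fir: go right to iris.
        iris is a leaf — visit iris.
      Visit fir.
    Visit rose.
  At rye: no right child.
  Visit rye.
Visit bay.

tulip, fern, plum, poppy, cedar, iris, fir, rose, rye, bay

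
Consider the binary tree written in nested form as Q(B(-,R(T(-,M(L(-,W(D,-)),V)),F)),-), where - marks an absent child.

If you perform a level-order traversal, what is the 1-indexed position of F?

Level-order visits nodes level by level from the root, left to right within each level.
Level 0: Q
Level 1: B
Level 2: R
Level 3: T, F
Level 4: M
Level 5: L, V
Level 6: W
Level 7: D
Full level-order sequence: Q, B, R, T, F, M, L, V, W, D.

5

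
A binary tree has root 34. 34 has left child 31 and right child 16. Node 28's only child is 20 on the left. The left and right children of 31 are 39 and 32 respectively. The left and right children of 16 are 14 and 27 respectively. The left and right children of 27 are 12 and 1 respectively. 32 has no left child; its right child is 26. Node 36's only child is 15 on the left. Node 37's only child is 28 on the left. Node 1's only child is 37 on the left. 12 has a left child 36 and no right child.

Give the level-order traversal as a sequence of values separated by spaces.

34 31 16 39 32 14 27 26 12 1 36 37 15 28 20

Level-order visits nodes level by level from the root, left to right within each level.
Level 0: 34
Level 1: 31, 16
Level 2: 39, 32, 14, 27
Level 3: 26, 12, 1
Level 4: 36, 37
Level 5: 15, 28
Level 6: 20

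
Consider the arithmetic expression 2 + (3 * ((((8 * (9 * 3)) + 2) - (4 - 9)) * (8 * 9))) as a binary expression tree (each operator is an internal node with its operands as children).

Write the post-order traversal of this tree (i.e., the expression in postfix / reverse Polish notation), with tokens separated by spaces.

2 3 8 9 3 * * 2 + 4 9 - - 8 9 * * * +

Post-order on an expression tree gives postfix notation: for each operator, emit left operand, right operand, then the operator.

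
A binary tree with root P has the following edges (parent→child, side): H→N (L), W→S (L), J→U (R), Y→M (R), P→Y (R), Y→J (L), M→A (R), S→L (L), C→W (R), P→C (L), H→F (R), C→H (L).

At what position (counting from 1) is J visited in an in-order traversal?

In-order visits the left subtree, then the node, then the right subtree.
At P: go left to C.
  At C: go left to H.
    At H: go left to N.
      N is a leaf — visit N.
    Visit H.
    At H: go right to F.
      F is a leaf — visit F.
  Visit C.
  At C: go right to W.
    At W: go left to S.
      At S: go left to L.
        L is a leaf — visit L.
      Visit S.
      At S: no right child.
    Visit W.
    At W: no right child.
Visit P.
At P: go right to Y.
  At Y: go left to J.
    At J: no left child.
    Visit J.
    At J: go right to U.
      U is a leaf — visit U.
  Visit Y.
  At Y: go right to M.
    At M: no left child.
    Visit M.
    At M: go right to A.
      A is a leaf — visit A.
Full in-order sequence: N, H, F, C, L, S, W, P, J, U, Y, M, A.

9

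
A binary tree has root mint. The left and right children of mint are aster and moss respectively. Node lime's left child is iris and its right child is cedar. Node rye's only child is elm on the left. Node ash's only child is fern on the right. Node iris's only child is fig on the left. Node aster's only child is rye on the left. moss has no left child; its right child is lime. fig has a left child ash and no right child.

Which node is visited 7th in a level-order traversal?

iris

Level-order visits nodes level by level from the root, left to right within each level.
Level 0: mint
Level 1: aster, moss
Level 2: rye, lime
Level 3: elm, iris, cedar
Level 4: fig
Level 5: ash
Level 6: fern
Full level-order sequence: mint, aster, moss, rye, lime, elm, iris, cedar, fig, ash, fern.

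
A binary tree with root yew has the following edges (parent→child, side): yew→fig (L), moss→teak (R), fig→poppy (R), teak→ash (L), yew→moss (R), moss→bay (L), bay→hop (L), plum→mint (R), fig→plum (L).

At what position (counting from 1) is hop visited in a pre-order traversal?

Pre-order visits the node, then its left subtree, then its right subtree.
Visit yew.
At yew: go left to fig.
  Visit fig.
  At fig: go left to plum.
    Visit plum.
    At plum: no left child.
    At plum: go right to mint.
      mint is a leaf — visit mint.
  At fig: go right to poppy.
    poppy is a leaf — visit poppy.
At yew: go right to moss.
  Visit moss.
  At moss: go left to bay.
    Visit bay.
    At bay: go left to hop.
      hop is a leaf — visit hop.
    At bay: no right child.
  At moss: go right to teak.
    Visit teak.
    At teak: go left to ash.
      ash is a leaf — visit ash.
    At teak: no right child.
Full pre-order sequence: yew, fig, plum, mint, poppy, moss, bay, hop, teak, ash.

8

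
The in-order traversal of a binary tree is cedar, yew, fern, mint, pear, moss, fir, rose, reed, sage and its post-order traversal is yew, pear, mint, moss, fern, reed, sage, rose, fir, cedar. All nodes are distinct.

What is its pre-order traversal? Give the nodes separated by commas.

The last element of post-order is the root; it splits in-order into left and right subtrees.
Root cedar: left subtree has 0 nodes { }, right has 9 {yew, fern, mint, pear, moss, fir, rose, reed, sage}.
  Root fir: left subtree has 5 nodes {yew, fern, mint, pear, moss}, right has 3 {rose, reed, sage}.
    Root fern: left subtree has 1 node {yew}, right has 3 {mint, pear, moss}.
      Root moss: left subtree has 2 nodes {mint, pear}, right has 0 { }.
        Root mint: left subtree has 0 nodes { }, right has 1 {pear}.
    Root rose: left subtree has 0 nodes { }, right has 2 {reed, sage}.
      Root sage: left subtree has 1 node {reed}, right has 0 { }.

cedar, fir, fern, yew, moss, mint, pear, rose, sage, reed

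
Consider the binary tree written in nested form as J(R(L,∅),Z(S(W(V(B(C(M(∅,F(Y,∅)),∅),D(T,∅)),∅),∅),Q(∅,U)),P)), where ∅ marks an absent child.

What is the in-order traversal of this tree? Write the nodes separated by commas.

In-order visits the left subtree, then the node, then the right subtree.
At J: go left to R.
  At R: go left to L.
    L is a leaf — visit L.
  Visit R.
  At R: no right child.
Visit J.
At J: go right to Z.
  At Z: go left to S.
    At S: go left to W.
      At W: go left to V.
        At V: go left to B.
          At B: go left to C.
            At C: go left to M.
              At M: no left child.
              Visit M.
              At M: go right to F.
                At F: go left to Y.
                  Y is a leaf — visit Y.
                Visit F.
                At F: no right child.
            Visit C.
            At C: no right child.
          Visit B.
          At B: go right to D.
            At D: go left to T.
              T is a leaf — visit T.
            Visit D.
            At D: no right child.
        Visit V.
        At V: no right child.
      Visit W.
      At W: no right child.
    Visit S.
    At S: go right to Q.
      At Q: no left child.
      Visit Q.
      At Q: go right to U.
        U is a leaf — visit U.
  Visit Z.
  At Z: go right to P.
    P is a leaf — visit P.

L, R, J, M, Y, F, C, B, T, D, V, W, S, Q, U, Z, P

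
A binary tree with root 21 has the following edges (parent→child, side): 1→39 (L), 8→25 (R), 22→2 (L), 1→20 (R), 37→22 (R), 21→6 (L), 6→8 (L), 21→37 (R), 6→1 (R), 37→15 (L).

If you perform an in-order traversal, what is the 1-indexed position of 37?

9

In-order visits the left subtree, then the node, then the right subtree.
At 21: go left to 6.
  At 6: go left to 8.
    At 8: no left child.
    Visit 8.
    At 8: go right to 25.
      25 is a leaf — visit 25.
  Visit 6.
  At 6: go right to 1.
    At 1: go left to 39.
      39 is a leaf — visit 39.
    Visit 1.
    At 1: go right to 20.
      20 is a leaf — visit 20.
Visit 21.
At 21: go right to 37.
  At 37: go left to 15.
    15 is a leaf — visit 15.
  Visit 37.
  At 37: go right to 22.
    At 22: go left to 2.
      2 is a leaf — visit 2.
    Visit 22.
    At 22: no right child.
Full in-order sequence: 8, 25, 6, 39, 1, 20, 21, 15, 37, 2, 22.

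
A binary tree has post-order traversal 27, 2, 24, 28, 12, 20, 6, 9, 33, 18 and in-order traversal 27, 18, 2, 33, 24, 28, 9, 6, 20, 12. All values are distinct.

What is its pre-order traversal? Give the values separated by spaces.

18 27 33 2 9 28 24 6 20 12

The last element of post-order is the root; it splits in-order into left and right subtrees.
Root 18: left subtree has 1 node {27}, right has 8 {2, 33, 24, 28, 9, 6, 20, 12}.
  Root 33: left subtree has 1 node {2}, right has 6 {24, 28, 9, 6, 20, 12}.
    Root 9: left subtree has 2 nodes {24, 28}, right has 3 {6, 20, 12}.
      Root 28: left subtree has 1 node {24}, right has 0 { }.
      Root 6: left subtree has 0 nodes { }, right has 2 {20, 12}.
        Root 20: left subtree has 0 nodes { }, right has 1 {12}.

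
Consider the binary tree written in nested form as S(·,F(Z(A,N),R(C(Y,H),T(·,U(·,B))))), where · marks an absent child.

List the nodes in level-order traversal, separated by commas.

S, F, Z, R, A, N, C, T, Y, H, U, B

Level-order visits nodes level by level from the root, left to right within each level.
Level 0: S
Level 1: F
Level 2: Z, R
Level 3: A, N, C, T
Level 4: Y, H, U
Level 5: B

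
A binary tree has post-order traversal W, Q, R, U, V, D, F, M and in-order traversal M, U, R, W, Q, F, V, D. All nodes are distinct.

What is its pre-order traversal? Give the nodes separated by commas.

M, F, U, R, Q, W, D, V

The last element of post-order is the root; it splits in-order into left and right subtrees.
Root M: left subtree has 0 nodes { }, right has 7 {U, R, W, Q, F, V, D}.
  Root F: left subtree has 4 nodes {U, R, W, Q}, right has 2 {V, D}.
    Root U: left subtree has 0 nodes { }, right has 3 {R, W, Q}.
      Root R: left subtree has 0 nodes { }, right has 2 {W, Q}.
        Root Q: left subtree has 1 node {W}, right has 0 { }.
    Root D: left subtree has 1 node {V}, right has 0 { }.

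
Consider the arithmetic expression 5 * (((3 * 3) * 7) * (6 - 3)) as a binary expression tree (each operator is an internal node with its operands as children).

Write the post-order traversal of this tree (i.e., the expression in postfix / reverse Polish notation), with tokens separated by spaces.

5 3 3 * 7 * 6 3 - * *

Post-order on an expression tree gives postfix notation: for each operator, emit left operand, right operand, then the operator.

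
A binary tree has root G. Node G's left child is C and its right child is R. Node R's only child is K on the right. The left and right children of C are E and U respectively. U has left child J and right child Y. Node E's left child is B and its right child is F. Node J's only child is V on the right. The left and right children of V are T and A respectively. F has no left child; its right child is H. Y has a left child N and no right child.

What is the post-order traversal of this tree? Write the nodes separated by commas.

B, H, F, E, T, A, V, J, N, Y, U, C, K, R, G

Post-order visits the left subtree, then the right subtree, then the node.
At G: go left to C.
  At C: go left to E.
    At E: go left to B.
      B is a leaf — visit B.
    At E: go right to F.
      At F: no left child.
      At F: go right to H.
        H is a leaf — visit H.
      Visit F.
    Visit E.
  At C: go right to U.
    At U: go left to J.
      At J: no left child.
      At J: go right to V.
        At V: go left to T.
          T is a leaf — visit T.
        At V: go right to A.
          A is a leaf — visit A.
        Visit V.
      Visit J.
    At U: go right to Y.
      At Y: go left to N.
        N is a leaf — visit N.
      At Y: no right child.
      Visit Y.
    Visit U.
  Visit C.
At G: go right to R.
  At R: no left child.
  At R: go right to K.
    K is a leaf — visit K.
  Visit R.
Visit G.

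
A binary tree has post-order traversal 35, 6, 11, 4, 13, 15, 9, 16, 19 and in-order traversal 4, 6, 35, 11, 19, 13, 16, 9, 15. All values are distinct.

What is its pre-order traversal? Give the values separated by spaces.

19 4 11 6 35 16 13 9 15

The last element of post-order is the root; it splits in-order into left and right subtrees.
Root 19: left subtree has 4 nodes {4, 6, 35, 11}, right has 4 {13, 16, 9, 15}.
  Root 4: left subtree has 0 nodes { }, right has 3 {6, 35, 11}.
    Root 11: left subtree has 2 nodes {6, 35}, right has 0 { }.
      Root 6: left subtree has 0 nodes { }, right has 1 {35}.
  Root 16: left subtree has 1 node {13}, right has 2 {9, 15}.
    Root 9: left subtree has 0 nodes { }, right has 1 {15}.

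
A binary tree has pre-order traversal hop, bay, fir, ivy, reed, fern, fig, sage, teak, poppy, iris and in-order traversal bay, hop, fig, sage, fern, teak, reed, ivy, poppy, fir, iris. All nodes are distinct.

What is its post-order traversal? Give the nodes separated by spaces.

The first element of pre-order is the root; it splits in-order into left and right subtrees.
Root hop: left subtree has 1 node {bay}, right has 9 {fig, sage, fern, teak, reed, ivy, poppy, fir, iris}.
  Root fir: left subtree has 7 nodes {fig, sage, fern, teak, reed, ivy, poppy}, right has 1 {iris}.
    Root ivy: left subtree has 5 nodes {fig, sage, fern, teak, reed}, right has 1 {poppy}.
      Root reed: left subtree has 4 nodes {fig, sage, fern, teak}, right has 0 { }.
        Root fern: left subtree has 2 nodes {fig, sage}, right has 1 {teak}.
          Root fig: left subtree has 0 nodes { }, right has 1 {sage}.

bay sage fig teak fern reed poppy ivy iris fir hop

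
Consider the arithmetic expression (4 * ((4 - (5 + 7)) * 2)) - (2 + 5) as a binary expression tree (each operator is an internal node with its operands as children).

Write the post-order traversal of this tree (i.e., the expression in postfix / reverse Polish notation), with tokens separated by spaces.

4 4 5 7 + - 2 * * 2 5 + -

Post-order on an expression tree gives postfix notation: for each operator, emit left operand, right operand, then the operator.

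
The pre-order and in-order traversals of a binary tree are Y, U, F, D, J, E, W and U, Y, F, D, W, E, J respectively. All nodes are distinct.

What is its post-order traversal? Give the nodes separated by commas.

The first element of pre-order is the root; it splits in-order into left and right subtrees.
Root Y: left subtree has 1 node {U}, right has 5 {F, D, W, E, J}.
  Root F: left subtree has 0 nodes { }, right has 4 {D, W, E, J}.
    Root D: left subtree has 0 nodes { }, right has 3 {W, E, J}.
      Root J: left subtree has 2 nodes {W, E}, right has 0 { }.
        Root E: left subtree has 1 node {W}, right has 0 { }.

U, W, E, J, D, F, Y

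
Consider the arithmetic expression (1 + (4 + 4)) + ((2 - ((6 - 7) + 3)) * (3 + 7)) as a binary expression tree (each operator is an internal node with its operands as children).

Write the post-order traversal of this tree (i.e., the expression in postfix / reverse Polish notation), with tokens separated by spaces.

1 4 4 + + 2 6 7 - 3 + - 3 7 + * +

Post-order on an expression tree gives postfix notation: for each operator, emit left operand, right operand, then the operator.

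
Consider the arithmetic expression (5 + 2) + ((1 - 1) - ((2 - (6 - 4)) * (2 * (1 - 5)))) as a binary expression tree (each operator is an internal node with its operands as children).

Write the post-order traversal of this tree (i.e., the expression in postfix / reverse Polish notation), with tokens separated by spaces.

Post-order on an expression tree gives postfix notation: for each operator, emit left operand, right operand, then the operator.

5 2 + 1 1 - 2 6 4 - - 2 1 5 - * * - +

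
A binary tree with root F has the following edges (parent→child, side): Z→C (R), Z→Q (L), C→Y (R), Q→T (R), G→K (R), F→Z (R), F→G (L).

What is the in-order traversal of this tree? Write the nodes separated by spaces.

In-order visits the left subtree, then the node, then the right subtree.
At F: go left to G.
  At G: no left child.
  Visit G.
  At G: go right to K.
    K is a leaf — visit K.
Visit F.
At F: go right to Z.
  At Z: go left to Q.
    At Q: no left child.
    Visit Q.
    At Q: go right to T.
      T is a leaf — visit T.
  Visit Z.
  At Z: go right to C.
    At C: no left child.
    Visit C.
    At C: go right to Y.
      Y is a leaf — visit Y.

G K F Q T Z C Y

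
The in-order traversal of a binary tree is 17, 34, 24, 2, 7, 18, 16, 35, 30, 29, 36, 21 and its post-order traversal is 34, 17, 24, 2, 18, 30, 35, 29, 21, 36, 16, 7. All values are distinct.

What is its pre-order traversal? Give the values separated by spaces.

The last element of post-order is the root; it splits in-order into left and right subtrees.
Root 7: left subtree has 4 nodes {17, 34, 24, 2}, right has 7 {18, 16, 35, 30, 29, 36, 21}.
  Root 2: left subtree has 3 nodes {17, 34, 24}, right has 0 { }.
    Root 24: left subtree has 2 nodes {17, 34}, right has 0 { }.
      Root 17: left subtree has 0 nodes { }, right has 1 {34}.
  Root 16: left subtree has 1 node {18}, right has 5 {35, 30, 29, 36, 21}.
    Root 36: left subtree has 3 nodes {35, 30, 29}, right has 1 {21}.
      Root 29: left subtree has 2 nodes {35, 30}, right has 0 { }.
        Root 35: left subtree has 0 nodes { }, right has 1 {30}.

7 2 24 17 34 16 18 36 29 35 30 21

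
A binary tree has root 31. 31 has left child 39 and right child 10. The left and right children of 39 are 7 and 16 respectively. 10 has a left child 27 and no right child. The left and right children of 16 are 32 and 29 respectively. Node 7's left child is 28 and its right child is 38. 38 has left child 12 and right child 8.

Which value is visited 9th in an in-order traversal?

In-order visits the left subtree, then the node, then the right subtree.
At 31: go left to 39.
  At 39: go left to 7.
    At 7: go left to 28.
      28 is a leaf — visit 28.
    Visit 7.
    At 7: go right to 38.
      At 38: go left to 12.
        12 is a leaf — visit 12.
      Visit 38.
      At 38: go right to 8.
        8 is a leaf — visit 8.
  Visit 39.
  At 39: go right to 16.
    At 16: go left to 32.
      32 is a leaf — visit 32.
    Visit 16.
    At 16: go right to 29.
      29 is a leaf — visit 29.
Visit 31.
At 31: go right to 10.
  At 10: go left to 27.
    27 is a leaf — visit 27.
  Visit 10.
  At 10: no right child.
Full in-order sequence: 28, 7, 12, 38, 8, 39, 32, 16, 29, 31, 27, 10.

29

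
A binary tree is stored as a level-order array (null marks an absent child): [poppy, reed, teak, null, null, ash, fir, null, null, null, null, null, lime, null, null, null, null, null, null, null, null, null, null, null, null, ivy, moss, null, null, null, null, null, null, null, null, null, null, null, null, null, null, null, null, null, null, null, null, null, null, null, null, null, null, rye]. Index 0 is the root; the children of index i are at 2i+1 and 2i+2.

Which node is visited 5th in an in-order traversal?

lime

In-order visits the left subtree, then the node, then the right subtree.
At poppy: go left to reed.
  reed is a leaf — visit reed.
Visit poppy.
At poppy: go right to teak.
  At teak: go left to ash.
    At ash: no left child.
    Visit ash.
    At ash: go right to lime.
      At lime: go left to ivy.
        ivy is a leaf — visit ivy.
      Visit lime.
      At lime: go right to moss.
        At moss: go left to rye.
          rye is a leaf — visit rye.
        Visit moss.
        At moss: no right child.
  Visit teak.
  At teak: go right to fir.
    fir is a leaf — visit fir.
Full in-order sequence: reed, poppy, ash, ivy, lime, rye, moss, teak, fir.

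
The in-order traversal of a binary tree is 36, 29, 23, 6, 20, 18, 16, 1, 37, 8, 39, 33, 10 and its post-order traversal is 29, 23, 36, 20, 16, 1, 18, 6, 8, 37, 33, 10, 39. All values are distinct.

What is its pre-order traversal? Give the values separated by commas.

39, 37, 6, 36, 23, 29, 18, 20, 1, 16, 8, 10, 33

The last element of post-order is the root; it splits in-order into left and right subtrees.
Root 39: left subtree has 10 nodes {36, 29, 23, 6, 20, 18, 16, 1, 37, 8}, right has 2 {33, 10}.
  Root 37: left subtree has 8 nodes {36, 29, 23, 6, 20, 18, 16, 1}, right has 1 {8}.
    Root 6: left subtree has 3 nodes {36, 29, 23}, right has 4 {20, 18, 16, 1}.
      Root 36: left subtree has 0 nodes { }, right has 2 {29, 23}.
        Root 23: left subtree has 1 node {29}, right has 0 { }.
      Root 18: left subtree has 1 node {20}, right has 2 {16, 1}.
        Root 1: left subtree has 1 node {16}, right has 0 { }.
  Root 10: left subtree has 1 node {33}, right has 0 { }.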